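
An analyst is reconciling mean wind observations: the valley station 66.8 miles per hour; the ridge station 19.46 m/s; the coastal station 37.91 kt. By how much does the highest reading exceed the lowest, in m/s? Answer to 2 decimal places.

10.40 m/s

the valley station: 66.8 mph = 29.8623 m/s.
the coastal station: 37.91 kt = 19.5026 m/s.
Spread: 29.8623 − 19.4600 = 10.40 m/s.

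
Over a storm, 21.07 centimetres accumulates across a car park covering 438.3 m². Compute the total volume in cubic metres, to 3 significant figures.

92.3 cubic metres

Depth: 21.07 cm × 10 = 210.7 mm.
1 mm over 1 m² is 1 L, so volume = 210.7 × 438.3 = 92349.81 L = 92.3 m³.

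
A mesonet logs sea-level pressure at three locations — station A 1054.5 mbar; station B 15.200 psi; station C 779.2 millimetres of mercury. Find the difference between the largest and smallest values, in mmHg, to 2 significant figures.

station A: 1054.5 mb = 790.94 mmHg.
station B: 15.200 psi = 786.07 mmHg.
Spread: 790.94 − 779.20 = 12 mmHg.

12 mmHg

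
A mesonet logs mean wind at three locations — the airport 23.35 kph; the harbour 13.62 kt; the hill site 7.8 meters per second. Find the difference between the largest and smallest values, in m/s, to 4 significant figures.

1.314 m/s

the airport: 23.35 km/h = 6.48611 m/s.
the harbour: 13.62 kt = 7.00673 m/s.
Spread: 7.80000 − 6.48611 = 1.314 m/s.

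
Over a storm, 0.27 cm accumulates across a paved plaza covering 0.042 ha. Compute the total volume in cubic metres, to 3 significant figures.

Depth: 0.27 cm × 10 = 2.7 mm.
Area: 0.042 ha = 420 m².
1 mm over 1 m² is 1 L, so volume = 2.7 × 420 = 1134 L = 1.13 m³.

1.13 cubic metres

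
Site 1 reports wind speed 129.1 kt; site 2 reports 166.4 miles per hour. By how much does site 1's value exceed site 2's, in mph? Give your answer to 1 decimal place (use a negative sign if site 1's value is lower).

site 1: 129.1 kt = 148.566 mph.
Difference: 148.566 − 166.400 = -17.8 mph.

-17.8 mph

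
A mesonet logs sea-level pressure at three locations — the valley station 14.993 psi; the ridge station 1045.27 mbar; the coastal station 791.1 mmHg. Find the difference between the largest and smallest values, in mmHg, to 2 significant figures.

the valley station: 14.993 psi = 775.36 mmHg.
the ridge station: 1045.27 mb = 784.02 mmHg.
Spread: 791.10 − 775.36 = 16 mmHg.

16 mmHg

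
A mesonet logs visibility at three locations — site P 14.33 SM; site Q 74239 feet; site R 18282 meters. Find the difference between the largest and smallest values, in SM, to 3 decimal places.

site Q: 74239 ft = 14.06042 SM.
site R: 18282 m = 11.35991 SM.
Spread: 14.33000 − 11.35991 = 2.970 SM.

2.970 SM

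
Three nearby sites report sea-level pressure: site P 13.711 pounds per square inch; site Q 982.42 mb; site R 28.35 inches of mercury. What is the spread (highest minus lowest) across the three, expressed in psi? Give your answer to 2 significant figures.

0.54 psi

site Q: 982.42 mb = 14.2488 psi.
site R: 28.35 inHg = 13.9242 psi.
Spread: 14.2488 − 13.7110 = 0.54 psi.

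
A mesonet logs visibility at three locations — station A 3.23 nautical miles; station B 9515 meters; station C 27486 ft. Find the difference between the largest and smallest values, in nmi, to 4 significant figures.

station B: 9515 m = 5.13769 nmi.
station C: 27486 ft = 4.52361 nmi.
Spread: 5.13769 − 3.23000 = 1.908 nmi.

1.908 nmi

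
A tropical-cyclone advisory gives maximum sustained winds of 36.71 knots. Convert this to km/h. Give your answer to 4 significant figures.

67.99 km/h

1 kt = 1.852 km/h, so 36.71 × 1.852 = 67.99 km/h.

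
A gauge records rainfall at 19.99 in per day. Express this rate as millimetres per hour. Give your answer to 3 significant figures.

19.99 in/day × 25.4 mm/in × 0.0416667 day/hour = 21.2 mm/hour.

21.2 mm/hour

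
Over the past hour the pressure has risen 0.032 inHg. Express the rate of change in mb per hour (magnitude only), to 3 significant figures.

0.032 inHg / 1 h × 33.8639 mb/inHg = 1.08 mb/h.

1.08 mb per hour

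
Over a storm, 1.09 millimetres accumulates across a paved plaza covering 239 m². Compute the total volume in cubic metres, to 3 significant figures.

0.261 cubic metres

1 mm over 1 m² is 1 L, so volume = 1.09 × 239 = 260.51 L = 0.261 m³.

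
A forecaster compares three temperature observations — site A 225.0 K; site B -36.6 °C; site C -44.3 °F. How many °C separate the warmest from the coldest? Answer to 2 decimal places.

11.55 °C

site A: 225.0 K = -48.150 °C.
site C: -44.3 °F = -42.389 °C.
Spread: (-36.600) − (-48.150) = 11.550 °C.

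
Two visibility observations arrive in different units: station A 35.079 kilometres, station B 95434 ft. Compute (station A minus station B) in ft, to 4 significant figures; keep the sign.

19650 ft

station A: 35.079 km = 115088.58 ft.
Difference: 115088.58 − 95434.00 = 19650 ft.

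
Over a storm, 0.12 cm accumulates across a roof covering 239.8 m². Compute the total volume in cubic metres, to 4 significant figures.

0.2878 cubic metres

Depth: 0.12 cm × 10 = 1.2 mm.
1 mm over 1 m² is 1 L, so volume = 1.2 × 239.8 = 287.76 L = 0.2878 m³.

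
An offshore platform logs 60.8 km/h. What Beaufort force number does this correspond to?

60.8 km/h = 16.9 m/s, which is Beaufort 7 (near gale, 13.9–17.1 m/s).

Beaufort force 7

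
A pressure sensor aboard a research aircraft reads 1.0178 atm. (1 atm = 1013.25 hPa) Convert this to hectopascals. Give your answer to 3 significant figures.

1030 hPa

1 atm = 1013.25 hPa, so 1.0178 × 1013.25 = 1030 hPa.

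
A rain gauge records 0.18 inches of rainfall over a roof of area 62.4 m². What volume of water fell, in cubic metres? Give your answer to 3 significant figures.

0.285 cubic metres

Depth: 0.18 in × 25.4 = 4.572 mm.
1 mm over 1 m² is 1 L, so volume = 4.572 × 62.4 = 285.2928 L = 0.285 m³.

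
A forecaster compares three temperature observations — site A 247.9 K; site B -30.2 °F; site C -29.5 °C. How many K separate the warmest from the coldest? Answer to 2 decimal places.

site A: 247.9 K = -25.250 °C.
site B: -30.2 °F = -34.556 °C.
Spread: (-25.250) − (-34.556) = 9.306 °C.

9.31 K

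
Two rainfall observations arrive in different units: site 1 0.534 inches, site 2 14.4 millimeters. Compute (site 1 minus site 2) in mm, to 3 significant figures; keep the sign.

-0.836 mm

site 1: 0.534 in = 13.56360 mm.
Difference: 13.56360 − 14.40000 = -0.836 mm.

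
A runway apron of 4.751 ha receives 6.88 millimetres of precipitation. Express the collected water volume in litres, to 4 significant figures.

326900 litres

Area: 4.751 ha = 47510 m².
1 mm over 1 m² is 1 L, so volume = 6.88 × 47510 = 326868.8 L ≈ 326900 L.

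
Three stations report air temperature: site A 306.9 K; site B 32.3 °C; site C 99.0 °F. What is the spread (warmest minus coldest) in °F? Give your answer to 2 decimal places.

site A: 306.9 K = 33.750 °C.
site C: 99.0 °F = 37.222 °C.
Spread: 37.222 − 32.300 = 4.922 °C = 8.86 °F.

8.86 °F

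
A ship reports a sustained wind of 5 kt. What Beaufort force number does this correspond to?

Beaufort force 2

5 kt lies in the Beaufort 2 band (light breeze, 4–6 kt).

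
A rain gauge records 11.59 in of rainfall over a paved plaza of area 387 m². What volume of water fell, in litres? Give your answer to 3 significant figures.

114000 litres

Depth: 11.59 in × 25.4 = 294.386 mm.
1 mm over 1 m² is 1 L, so volume = 294.386 × 387 = 113927.38 L ≈ 114000 L.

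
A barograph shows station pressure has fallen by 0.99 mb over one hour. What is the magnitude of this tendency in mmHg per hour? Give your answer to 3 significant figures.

0.99 mb / 1 h × 0.750062 mmHg/mb = 0.743 mmHg/h.

0.743 mmHg per hour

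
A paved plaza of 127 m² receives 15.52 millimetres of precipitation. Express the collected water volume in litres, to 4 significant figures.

1 mm over 1 m² is 1 L, so volume = 15.52 × 127 = 1971.04 L ≈ 1971 L.

1971 litres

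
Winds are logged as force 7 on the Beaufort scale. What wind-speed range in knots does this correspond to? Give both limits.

Beaufort 7 (near gale) spans 28–33 knots.

28 to 33 kt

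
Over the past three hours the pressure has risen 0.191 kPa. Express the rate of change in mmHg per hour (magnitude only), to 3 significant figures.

0.191 kPa / 3 h × 7.50062 mmHg/kPa = 0.478 mmHg/h.

0.478 mmHg per hour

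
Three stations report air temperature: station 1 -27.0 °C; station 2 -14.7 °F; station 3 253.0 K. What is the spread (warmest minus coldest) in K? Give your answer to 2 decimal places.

station 2: -14.7 °F = -25.944 °C.
station 3: 253.0 K = -20.150 °C.
Spread: (-20.150) − (-27.000) = 6.850 °C.

6.85 K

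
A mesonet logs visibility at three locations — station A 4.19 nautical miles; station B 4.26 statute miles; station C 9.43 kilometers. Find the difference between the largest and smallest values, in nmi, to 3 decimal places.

station B: 4.26 SM = 3.70184 nmi.
station C: 9.43 km = 5.09179 nmi.
Spread: 5.09179 − 3.70184 = 1.390 nmi.

1.390 nmi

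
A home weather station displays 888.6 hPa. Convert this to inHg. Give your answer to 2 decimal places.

26.24 inHg

1 hPa = 0.02953 inHg, so 888.6 × 0.02953 = 26.24 inHg.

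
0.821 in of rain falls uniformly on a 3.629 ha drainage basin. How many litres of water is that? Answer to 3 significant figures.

757000 litres

Depth: 0.821 in × 25.4 = 20.8534 mm.
Area: 3.629 ha = 36290 m².
1 mm over 1 m² is 1 L, so volume = 20.8534 × 36290 = 756769.89 L ≈ 757000 L.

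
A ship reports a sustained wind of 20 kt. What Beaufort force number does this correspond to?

Beaufort force 5

20 kt lies in the Beaufort 5 band (fresh breeze, 17–21 kt).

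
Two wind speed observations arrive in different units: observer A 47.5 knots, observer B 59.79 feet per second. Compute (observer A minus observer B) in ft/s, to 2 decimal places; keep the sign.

observer A: 47.5 kt = 80.1710 ft/s.
Difference: 80.1710 − 59.7900 = 20.38 ft/s.

20.38 ft/s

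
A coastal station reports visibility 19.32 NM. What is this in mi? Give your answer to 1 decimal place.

22.2 SM

1 nmi = 1.15078 SM, so 19.32 × 1.15078 = 22.2 SM.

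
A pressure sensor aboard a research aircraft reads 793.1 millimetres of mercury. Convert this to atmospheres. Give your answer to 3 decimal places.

1 mmHg = 0.00131579 atm, so 793.1 × 0.00131579 = 1.044 atm.

1.044 atm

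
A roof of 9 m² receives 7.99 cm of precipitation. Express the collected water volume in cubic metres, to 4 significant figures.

0.7191 cubic metres

Depth: 7.99 cm × 10 = 79.9 mm.
1 mm over 1 m² is 1 L, so volume = 79.9 × 9 = 719.1 L = 0.7191 m³.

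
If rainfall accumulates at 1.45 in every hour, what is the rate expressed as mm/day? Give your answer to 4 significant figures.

883.9 mm/day

1.45 in/hour × 25.4 mm/in × 24 hour/day = 883.9 mm/day.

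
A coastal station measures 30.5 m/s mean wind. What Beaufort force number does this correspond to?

30.5 m/s lies in the Beaufort 11 band (violent storm, 28.5–32.6 m/s).

Beaufort force 11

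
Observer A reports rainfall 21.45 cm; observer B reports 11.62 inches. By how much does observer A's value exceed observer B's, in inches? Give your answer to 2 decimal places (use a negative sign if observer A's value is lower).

observer A: 21.45 cm = 8.4449 in.
Difference: 8.4449 − 11.6200 = -3.18 in.

-3.18 in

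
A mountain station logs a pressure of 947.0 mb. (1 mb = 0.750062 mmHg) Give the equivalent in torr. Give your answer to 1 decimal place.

1 mb = 0.750062 mmHg, so 947.0 × 0.750062 = 710.3 mmHg.

710.3 mmHg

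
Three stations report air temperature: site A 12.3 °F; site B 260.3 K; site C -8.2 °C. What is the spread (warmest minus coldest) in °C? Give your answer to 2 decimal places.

site A: 12.3 °F = -10.944 °C.
site B: 260.3 K = -12.850 °C.
Spread: (-8.200) − (-12.850) = 4.650 °C.

4.65 °C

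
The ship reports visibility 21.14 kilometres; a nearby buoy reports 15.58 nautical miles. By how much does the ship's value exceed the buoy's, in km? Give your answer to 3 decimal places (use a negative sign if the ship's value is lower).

-7.714 km

the buoy: 15.58 nmi = 28.85416 km.
Difference: 21.14000 − 28.85416 = -7.714 km.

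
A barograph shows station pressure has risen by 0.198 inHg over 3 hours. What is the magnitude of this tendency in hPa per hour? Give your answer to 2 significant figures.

2.2 hPa per hour

0.198 inHg / 3 h × 33.8639 hPa/inHg = 2.2 hPa/h.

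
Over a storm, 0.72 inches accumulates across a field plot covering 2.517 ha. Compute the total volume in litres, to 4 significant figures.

Depth: 0.72 in × 25.4 = 18.288 mm.
Area: 2.517 ha = 25170 m².
1 mm over 1 m² is 1 L, so volume = 18.288 × 25170 = 460308.96 L ≈ 460300 L.

460300 litres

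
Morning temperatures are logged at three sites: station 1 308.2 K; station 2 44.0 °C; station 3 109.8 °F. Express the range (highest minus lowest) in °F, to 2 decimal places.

station 1: 308.2 K = 35.050 °C.
station 3: 109.8 °F = 43.222 °C.
Spread: 44.000 − 35.050 = 8.950 °C = 16.11 °F.

16.11 °F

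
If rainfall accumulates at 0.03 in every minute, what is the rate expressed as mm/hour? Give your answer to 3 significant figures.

0.03 in/minute × 25.4 mm/in × 60 minute/hour = 45.7 mm/hour.

45.7 mm/hour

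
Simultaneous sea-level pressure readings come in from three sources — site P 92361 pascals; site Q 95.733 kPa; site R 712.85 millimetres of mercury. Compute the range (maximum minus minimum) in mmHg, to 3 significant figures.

25.3 mmHg

site P: 92361 Pa = 692.764 mmHg.
site Q: 95.733 kPa = 718.056 mmHg.
Spread: 718.056 − 692.764 = 25.3 mmHg.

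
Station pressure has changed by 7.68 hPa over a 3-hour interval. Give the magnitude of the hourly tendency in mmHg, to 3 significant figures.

7.68 hPa / 3 h × 0.750062 mmHg/hPa = 1.92 mmHg/h.

1.92 mmHg per hour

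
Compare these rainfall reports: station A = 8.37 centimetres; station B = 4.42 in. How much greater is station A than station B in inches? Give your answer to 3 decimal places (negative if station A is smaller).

-1.125 in

station A: 8.37 cm = 3.29528 in.
Difference: 3.29528 − 4.42000 = -1.125 in.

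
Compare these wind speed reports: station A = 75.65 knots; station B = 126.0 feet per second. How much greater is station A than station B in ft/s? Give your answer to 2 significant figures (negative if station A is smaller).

1.7 ft/s

station A: 75.65 kt = 127.683 ft/s.
Difference: 127.683 − 126.000 = 1.7 ft/s.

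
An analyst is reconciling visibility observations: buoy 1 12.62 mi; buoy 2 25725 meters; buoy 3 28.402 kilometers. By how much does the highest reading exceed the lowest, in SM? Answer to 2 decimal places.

5.03 SM

buoy 2: 25725 m = 15.9848 SM.
buoy 3: 28.402 km = 17.6482 SM.
Spread: 17.6482 − 12.6200 = 5.03 SM.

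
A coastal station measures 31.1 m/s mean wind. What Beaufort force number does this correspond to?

31.1 m/s lies in the Beaufort 11 band (violent storm, 28.5–32.6 m/s).

Beaufort force 11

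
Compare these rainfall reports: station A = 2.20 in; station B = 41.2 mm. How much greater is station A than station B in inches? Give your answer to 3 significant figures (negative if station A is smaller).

station B: 41.2 mm = 1.62205 in.
Difference: 2.20000 − 1.62205 = 0.578 in.

0.578 in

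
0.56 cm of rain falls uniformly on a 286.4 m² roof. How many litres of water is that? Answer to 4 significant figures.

Depth: 0.56 cm × 10 = 5.6 mm.
1 mm over 1 m² is 1 L, so volume = 5.6 × 286.4 = 1603.84 L ≈ 1604 L.

1604 litres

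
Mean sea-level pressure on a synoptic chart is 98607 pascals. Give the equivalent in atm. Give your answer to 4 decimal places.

1 Pa = 9.86923e-06 atm, so 98607 × 9.86923e-06 = 0.9732 atm.

0.9732 atm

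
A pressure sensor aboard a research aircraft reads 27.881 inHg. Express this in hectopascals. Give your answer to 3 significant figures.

1 inHg = 33.8639 hPa, so 27.881 × 33.8639 = 944 hPa.

944 hPa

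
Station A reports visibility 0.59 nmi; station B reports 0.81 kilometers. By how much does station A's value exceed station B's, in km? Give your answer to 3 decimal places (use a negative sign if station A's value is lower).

0.283 km

station A: 0.59 nmi = 1.09268 km.
Difference: 1.09268 − 0.81000 = 0.283 km.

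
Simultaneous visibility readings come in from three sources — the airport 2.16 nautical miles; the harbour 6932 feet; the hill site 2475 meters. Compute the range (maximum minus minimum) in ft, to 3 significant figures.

6190 ft

the airport: 2.16 nmi = 13124.41 ft.
the hill site: 2475 m = 8120.08 ft.
Spread: 13124.41 − 6932.00 = 6190 ft.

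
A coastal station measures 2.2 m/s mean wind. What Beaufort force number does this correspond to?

Beaufort force 2

2.2 m/s lies in the Beaufort 2 band (light breeze, 1.6–3.3 m/s).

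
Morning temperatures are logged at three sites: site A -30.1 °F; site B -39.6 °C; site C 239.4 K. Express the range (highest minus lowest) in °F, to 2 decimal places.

site A: -30.1 °F = -34.500 °C.
site C: 239.4 K = -33.750 °C.
Spread: (-33.750) − (-39.600) = 5.850 °C = 10.53 °F.

10.53 °F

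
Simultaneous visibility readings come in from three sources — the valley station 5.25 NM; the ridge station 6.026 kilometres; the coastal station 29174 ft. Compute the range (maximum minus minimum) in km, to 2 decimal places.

the valley station: 5.25 nmi = 9.7230 km.
the coastal station: 29174 ft = 8.8922 km.
Spread: 9.7230 − 6.0260 = 3.70 km.

3.70 km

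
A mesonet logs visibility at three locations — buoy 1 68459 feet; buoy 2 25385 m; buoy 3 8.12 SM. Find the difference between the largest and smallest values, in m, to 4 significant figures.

buoy 1: 68459 ft = 20866.30 m.
buoy 3: 8.12 SM = 13067.87 m.
Spread: 25385.00 − 13067.87 = 12320 m.

12320 m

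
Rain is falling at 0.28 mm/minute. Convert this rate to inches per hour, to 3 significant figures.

0.28 mm/minute × 0.0393701 in/mm × 60 minute/hour = 0.661 in/hour.

0.661 in/hour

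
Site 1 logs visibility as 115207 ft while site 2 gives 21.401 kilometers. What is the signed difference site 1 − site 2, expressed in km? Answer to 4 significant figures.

site 1: 115207 ft = 35.1151 km.
Difference: 35.1151 − 21.4010 = 13.71 km.

13.71 km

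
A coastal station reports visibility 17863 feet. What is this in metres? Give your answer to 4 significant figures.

1 ft = 0.3048 m, so 17863 × 0.3048 = 5445 m.

5445 m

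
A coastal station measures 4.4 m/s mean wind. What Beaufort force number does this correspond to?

4.4 m/s lies in the Beaufort 3 band (gentle breeze, 3.4–5.4 m/s).

Beaufort force 3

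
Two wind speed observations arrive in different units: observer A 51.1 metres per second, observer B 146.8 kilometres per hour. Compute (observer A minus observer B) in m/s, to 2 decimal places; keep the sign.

observer B: 146.8 km/h = 40.7778 m/s.
Difference: 51.1000 − 40.7778 = 10.32 m/s.

10.32 m/s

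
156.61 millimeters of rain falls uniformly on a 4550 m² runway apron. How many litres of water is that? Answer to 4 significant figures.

1 mm over 1 m² is 1 L, so volume = 156.61 × 4550 = 712575.5 L ≈ 712600 L.

712600 litres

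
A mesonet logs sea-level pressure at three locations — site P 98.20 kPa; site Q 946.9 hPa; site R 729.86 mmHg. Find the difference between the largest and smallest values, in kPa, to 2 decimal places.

site Q: 946.9 hPa = 94.6900 kPa.
site R: 729.86 mmHg = 97.3067 kPa.
Spread: 98.2000 − 94.6900 = 3.51 kPa.

3.51 kPa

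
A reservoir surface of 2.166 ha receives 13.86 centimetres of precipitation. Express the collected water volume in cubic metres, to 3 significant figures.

Depth: 13.86 cm × 10 = 138.6 mm.
Area: 2.166 ha = 21660 m².
1 mm over 1 m² is 1 L, so volume = 138.6 × 21660 = 3002076 L = 3000 m³.

3000 cubic metres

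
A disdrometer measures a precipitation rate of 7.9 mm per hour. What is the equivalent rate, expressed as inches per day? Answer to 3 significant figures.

7.9 mm/hour × 0.0393701 in/mm × 24 hour/day = 7.46 in/day.

7.46 in/day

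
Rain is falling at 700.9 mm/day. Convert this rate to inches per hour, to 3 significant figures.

700.9 mm/day × 0.0393701 in/mm × 0.0416667 day/hour = 1.15 in/hour.

1.15 in/hour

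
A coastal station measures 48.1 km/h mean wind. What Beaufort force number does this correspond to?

48.1 km/h = 13.4 m/s, which is Beaufort 6 (strong breeze, 10.8–13.8 m/s).

Beaufort force 6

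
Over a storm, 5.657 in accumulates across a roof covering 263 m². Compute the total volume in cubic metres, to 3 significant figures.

37.8 cubic metres

Depth: 5.657 in × 25.4 = 143.6878 mm.
1 mm over 1 m² is 1 L, so volume = 143.6878 × 263 = 37789.891 L = 37.8 m³.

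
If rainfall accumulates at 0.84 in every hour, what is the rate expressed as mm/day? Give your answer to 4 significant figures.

512.1 mm/day

0.84 in/hour × 25.4 mm/in × 24 hour/day = 512.1 mm/day.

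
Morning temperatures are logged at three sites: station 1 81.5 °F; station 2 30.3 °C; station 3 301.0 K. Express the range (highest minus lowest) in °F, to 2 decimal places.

station 1: 81.5 °F = 27.500 °C.
station 3: 301.0 K = 27.850 °C.
Spread: 30.300 − 27.500 = 2.800 °C = 5.04 °F.

5.04 °F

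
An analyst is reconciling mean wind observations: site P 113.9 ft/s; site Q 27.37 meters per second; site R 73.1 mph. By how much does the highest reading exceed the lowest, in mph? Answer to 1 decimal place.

16.4 mph

site P: 113.9 ft/s = 77.659 mph.
site Q: 27.37 m/s = 61.225 mph.
Spread: 77.659 − 61.225 = 16.4 mph.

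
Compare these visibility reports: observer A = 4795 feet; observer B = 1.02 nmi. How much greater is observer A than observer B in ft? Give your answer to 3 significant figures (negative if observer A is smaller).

observer B: 1.02 nmi = 6197.64 ft.
Difference: 4795.00 − 6197.64 = -1400 ft.

-1400 ft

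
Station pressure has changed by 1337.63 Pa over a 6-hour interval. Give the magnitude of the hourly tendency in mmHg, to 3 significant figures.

1337.63 Pa / 6 h × 0.00750062 mmHg/Pa = 1.67 mmHg/h.

1.67 mmHg per hour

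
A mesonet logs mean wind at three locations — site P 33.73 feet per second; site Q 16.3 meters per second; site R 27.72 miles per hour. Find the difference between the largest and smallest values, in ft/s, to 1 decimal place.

site Q: 16.3 m/s = 53.478 ft/s.
site R: 27.72 mph = 40.656 ft/s.
Spread: 53.478 − 33.730 = 19.7 ft/s.

19.7 ft/s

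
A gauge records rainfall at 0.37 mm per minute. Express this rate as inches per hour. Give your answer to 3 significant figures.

0.874 in/hour

0.37 mm/minute × 0.0393701 in/mm × 60 minute/hour = 0.874 in/hour.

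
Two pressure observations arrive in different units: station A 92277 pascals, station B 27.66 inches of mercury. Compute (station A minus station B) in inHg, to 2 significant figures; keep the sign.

-0.41 inHg

station A: 92277 Pa = 27.2494 inHg.
Difference: 27.2494 − 27.6600 = -0.41 inHg.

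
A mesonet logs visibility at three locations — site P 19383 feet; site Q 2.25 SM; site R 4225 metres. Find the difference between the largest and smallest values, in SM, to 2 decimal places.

site P: 19383 ft = 3.6710 SM.
site R: 4225 m = 2.6253 SM.
Spread: 3.6710 − 2.2500 = 1.42 SM.

1.42 SM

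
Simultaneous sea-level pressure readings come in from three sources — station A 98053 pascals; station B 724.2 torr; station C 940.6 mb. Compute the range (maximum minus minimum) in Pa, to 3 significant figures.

station B: 724.2 mmHg = 96552.07 Pa.
station C: 940.6 mb = 94060.00 Pa.
Spread: 98053.00 − 94060.00 = 3990 Pa.

3990 Pa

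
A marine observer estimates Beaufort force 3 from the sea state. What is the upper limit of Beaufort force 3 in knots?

Beaufort 3 (gentle breeze) spans 7–10 knots.

10 kt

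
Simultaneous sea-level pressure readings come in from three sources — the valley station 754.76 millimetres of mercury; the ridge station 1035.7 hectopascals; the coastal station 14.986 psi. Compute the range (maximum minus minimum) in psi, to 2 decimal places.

the valley station: 754.76 mmHg = 14.5946 psi.
the ridge station: 1035.7 hPa = 15.0216 psi.
Spread: 15.0216 − 14.5946 = 0.43 psi.

0.43 psi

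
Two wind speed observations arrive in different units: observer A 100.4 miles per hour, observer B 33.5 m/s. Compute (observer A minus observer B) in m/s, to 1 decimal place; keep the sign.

observer A: 100.4 mph = 44.883 m/s.
Difference: 44.883 − 33.500 = 11.4 m/s.

11.4 m/s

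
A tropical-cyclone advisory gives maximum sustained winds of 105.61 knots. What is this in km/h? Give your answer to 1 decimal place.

195.6 km/h

1 kt = 1.852 km/h, so 105.61 × 1.852 = 195.6 km/h.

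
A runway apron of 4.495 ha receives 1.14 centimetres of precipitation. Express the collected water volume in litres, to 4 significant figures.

512400 litres

Depth: 1.14 cm × 10 = 11.4 mm.
Area: 4.495 ha = 44950 m².
1 mm over 1 m² is 1 L, so volume = 11.4 × 44950 = 512430 L ≈ 512400 L.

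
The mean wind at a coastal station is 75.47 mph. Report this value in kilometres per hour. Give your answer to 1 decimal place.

1 mph = 1.60934 km/h, so 75.47 × 1.60934 = 121.5 km/h.

121.5 km/h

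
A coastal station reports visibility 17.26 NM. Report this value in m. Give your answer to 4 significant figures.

31970 m

1 nmi = 1852 m, so 17.26 × 1852 = 31970 m.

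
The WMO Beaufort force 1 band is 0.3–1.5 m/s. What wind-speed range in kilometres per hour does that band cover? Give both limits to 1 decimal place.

1.1 to 5.4 km/h

0.3–1.5 m/s × 3.6 = 1.1–5.4 km/h.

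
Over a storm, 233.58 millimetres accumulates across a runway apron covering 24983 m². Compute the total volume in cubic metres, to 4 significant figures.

5836 cubic metres

1 mm over 1 m² is 1 L, so volume = 233.58 × 24983 = 5835529.1 L = 5836 m³.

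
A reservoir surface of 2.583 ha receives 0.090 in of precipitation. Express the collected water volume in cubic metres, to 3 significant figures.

59.0 cubic metres

Depth: 0.090 in × 25.4 = 2.286 mm.
Area: 2.583 ha = 25830 m².
1 mm over 1 m² is 1 L, so volume = 2.286 × 25830 = 59047.38 L = 59.0 m³.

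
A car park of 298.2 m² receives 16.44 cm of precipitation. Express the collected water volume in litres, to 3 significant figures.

Depth: 16.44 cm × 10 = 164.4 mm.
1 mm over 1 m² is 1 L, so volume = 164.4 × 298.2 = 49024.08 L ≈ 49000 L.

49000 litres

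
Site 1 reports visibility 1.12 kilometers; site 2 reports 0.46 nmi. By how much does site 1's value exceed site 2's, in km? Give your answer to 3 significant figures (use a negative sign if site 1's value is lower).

site 2: 0.46 nmi = 0.85192 km.
Difference: 1.12000 − 0.85192 = 0.268 km.

0.268 km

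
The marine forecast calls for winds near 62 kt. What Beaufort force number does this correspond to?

Beaufort force 11

62 kt lies in the Beaufort 11 band (violent storm, 56–63 kt).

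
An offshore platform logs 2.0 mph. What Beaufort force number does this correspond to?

2.0 mph = 0.9 m/s, which is Beaufort 1 (light air, 0.3–1.5 m/s).

Beaufort force 1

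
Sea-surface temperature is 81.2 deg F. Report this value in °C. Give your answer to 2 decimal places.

°C = (°F − 32) × 5/9 = (81.2 − 32) / 1.8 = 27.33 °C.

27.33 °C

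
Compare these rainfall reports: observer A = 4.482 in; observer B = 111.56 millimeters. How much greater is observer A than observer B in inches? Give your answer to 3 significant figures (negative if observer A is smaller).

observer B: 111.56 mm = 4.392126 in.
Difference: 4.482000 − 4.392126 = 0.0899 in.

0.0899 in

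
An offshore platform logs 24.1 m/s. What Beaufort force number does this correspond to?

Beaufort force 9

24.1 m/s lies in the Beaufort 9 band (strong gale, 20.8–24.4 m/s).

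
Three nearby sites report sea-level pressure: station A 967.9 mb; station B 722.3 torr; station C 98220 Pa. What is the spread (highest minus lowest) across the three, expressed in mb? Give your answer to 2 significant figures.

station B: 722.3 mmHg = 962.99 mb.
station C: 98220 Pa = 982.20 mb.
Spread: 982.20 − 962.99 = 19 mb.

19 mb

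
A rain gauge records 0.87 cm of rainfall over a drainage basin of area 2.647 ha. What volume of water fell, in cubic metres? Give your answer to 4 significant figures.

230.3 cubic metres

Depth: 0.87 cm × 10 = 8.7 mm.
Area: 2.647 ha = 26470 m².
1 mm over 1 m² is 1 L, so volume = 8.7 × 26470 = 230289 L = 230.3 m³.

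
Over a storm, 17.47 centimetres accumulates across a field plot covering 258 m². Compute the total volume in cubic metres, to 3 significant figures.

45.1 cubic metres

Depth: 17.47 cm × 10 = 174.7 mm.
1 mm over 1 m² is 1 L, so volume = 174.7 × 258 = 45072.6 L = 45.1 m³.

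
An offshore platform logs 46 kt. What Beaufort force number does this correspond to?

Beaufort force 9

46 kt lies in the Beaufort 9 band (strong gale, 41–47 kt).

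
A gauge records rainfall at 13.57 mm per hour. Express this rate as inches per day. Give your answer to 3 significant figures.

13.57 mm/hour × 0.0393701 in/mm × 24 hour/day = 12.8 in/day.

12.8 in/day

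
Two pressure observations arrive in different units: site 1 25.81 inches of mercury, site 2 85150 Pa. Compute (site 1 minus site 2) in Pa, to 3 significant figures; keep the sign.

2250 Pa

site 1: 25.81 inHg = 87402.70 Pa.
Difference: 87402.70 − 85150.00 = 2250 Pa.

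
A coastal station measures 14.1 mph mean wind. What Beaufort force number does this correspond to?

Beaufort force 4

14.1 mph = 6.3 m/s, which is Beaufort 4 (moderate breeze, 5.5–7.9 m/s).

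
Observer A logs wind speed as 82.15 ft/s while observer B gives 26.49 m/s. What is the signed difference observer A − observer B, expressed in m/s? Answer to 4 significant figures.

-1.451 m/s

observer A: 82.15 ft/s = 25.03932 m/s.
Difference: 25.03932 − 26.49000 = -1.451 m/s.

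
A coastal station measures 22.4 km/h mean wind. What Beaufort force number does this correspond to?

Beaufort force 4

22.4 km/h = 6.2 m/s, which is Beaufort 4 (moderate breeze, 5.5–7.9 m/s).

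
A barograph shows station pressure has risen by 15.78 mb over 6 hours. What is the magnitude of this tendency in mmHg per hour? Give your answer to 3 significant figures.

1.97 mmHg per hour

15.78 mb / 6 h × 0.750062 mmHg/mb = 1.97 mmHg/h.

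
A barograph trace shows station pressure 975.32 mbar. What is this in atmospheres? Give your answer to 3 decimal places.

0.963 atm

1 mb = 0.000986923 atm, so 975.32 × 0.000986923 = 0.963 atm.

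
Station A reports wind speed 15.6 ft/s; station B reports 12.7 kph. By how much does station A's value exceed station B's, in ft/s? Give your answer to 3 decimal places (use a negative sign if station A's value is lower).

4.026 ft/s

station B: 12.7 km/h = 11.57407 ft/s.
Difference: 15.60000 − 11.57407 = 4.026 ft/s.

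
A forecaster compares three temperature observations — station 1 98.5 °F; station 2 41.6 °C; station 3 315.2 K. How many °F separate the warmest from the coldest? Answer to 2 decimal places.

station 1: 98.5 °F = 36.944 °C.
station 3: 315.2 K = 42.050 °C.
Spread: 42.050 − 36.944 = 5.106 °C = 9.19 °F.

9.19 °F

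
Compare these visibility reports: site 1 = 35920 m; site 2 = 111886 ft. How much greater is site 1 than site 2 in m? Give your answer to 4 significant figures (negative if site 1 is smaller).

1817 m

site 2: 111886 ft = 34102.85 m.
Difference: 35920.00 − 34102.85 = 1817 m.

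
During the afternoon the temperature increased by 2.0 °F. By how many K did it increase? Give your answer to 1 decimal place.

A change of 1 °C equals a change of 1.8 °F: ΔK = 2.0 × 0.5556 = 1.1 K.

1.1 K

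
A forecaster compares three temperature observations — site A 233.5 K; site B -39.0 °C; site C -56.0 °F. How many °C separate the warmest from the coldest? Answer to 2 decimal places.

9.89 °C

site A: 233.5 K = -39.650 °C.
site C: -56.0 °F = -48.889 °C.
Spread: (-39.000) − (-48.889) = 9.889 °C.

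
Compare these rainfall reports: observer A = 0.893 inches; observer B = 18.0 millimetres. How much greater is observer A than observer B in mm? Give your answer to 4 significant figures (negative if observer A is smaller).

observer A: 0.893 in = 22.68220 mm.
Difference: 22.68220 − 18.00000 = 4.682 mm.

4.682 mm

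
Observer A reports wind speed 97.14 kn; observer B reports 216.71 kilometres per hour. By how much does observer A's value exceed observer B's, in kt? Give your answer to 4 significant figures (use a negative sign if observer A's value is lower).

observer B: 216.71 km/h = 117.0140 kt.
Difference: 97.1400 − 117.0140 = -19.87 kt.

-19.87 kt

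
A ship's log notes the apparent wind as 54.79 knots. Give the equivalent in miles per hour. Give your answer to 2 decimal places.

1 kt = 1.15078 mph, so 54.79 × 1.15078 = 63.05 mph.

63.05 mph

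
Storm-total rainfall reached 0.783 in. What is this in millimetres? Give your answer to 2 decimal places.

1 in = 25.4 mm, so 0.783 × 25.4 = 19.89 mm.

19.89 mm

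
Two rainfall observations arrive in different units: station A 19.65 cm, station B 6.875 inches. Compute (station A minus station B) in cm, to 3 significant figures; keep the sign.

2.19 cm

station B: 6.875 in = 17.4625 cm.
Difference: 19.6500 − 17.4625 = 2.19 cm.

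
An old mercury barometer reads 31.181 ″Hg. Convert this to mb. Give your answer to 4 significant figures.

1 inHg = 33.8639 mb, so 31.181 × 33.8639 = 1056 mb.

1056 mb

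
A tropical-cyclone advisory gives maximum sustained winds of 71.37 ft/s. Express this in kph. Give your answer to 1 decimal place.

1 ft/s = 1.09728 km/h, so 71.37 × 1.09728 = 78.3 km/h.

78.3 km/h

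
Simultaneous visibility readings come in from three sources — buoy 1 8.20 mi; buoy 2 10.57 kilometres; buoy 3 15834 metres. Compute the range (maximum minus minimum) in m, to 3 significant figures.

5260 m

buoy 1: 8.20 SM = 13196.62 m.
buoy 2: 10.57 km = 10570.00 m.
Spread: 15834.00 − 10570.00 = 5260 m.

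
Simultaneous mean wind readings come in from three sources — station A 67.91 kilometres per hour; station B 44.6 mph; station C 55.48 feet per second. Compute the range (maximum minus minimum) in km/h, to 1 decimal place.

station B: 44.6 mph = 71.777 km/h.
station C: 55.48 ft/s = 60.877 km/h.
Spread: 71.777 − 60.877 = 10.9 km/h.

10.9 km/h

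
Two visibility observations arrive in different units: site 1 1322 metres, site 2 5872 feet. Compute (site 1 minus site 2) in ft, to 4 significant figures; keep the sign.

-1535 ft

site 1: 1322 m = 4337.27 ft.
Difference: 4337.27 − 5872.00 = -1535 ft.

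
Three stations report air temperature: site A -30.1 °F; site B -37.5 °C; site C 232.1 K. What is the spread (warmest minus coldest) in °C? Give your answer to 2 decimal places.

site A: -30.1 °F = -34.500 °C.
site C: 232.1 K = -41.050 °C.
Spread: (-34.500) − (-41.050) = 6.550 °C.

6.55 °C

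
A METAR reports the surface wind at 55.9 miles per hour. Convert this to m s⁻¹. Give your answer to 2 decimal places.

24.99 m/s

1 mph = 0.44704 m/s, so 55.9 × 0.44704 = 24.99 m/s.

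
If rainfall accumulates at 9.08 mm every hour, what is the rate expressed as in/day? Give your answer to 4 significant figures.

9.08 mm/hour × 0.0393701 in/mm × 24 hour/day = 8.580 in/day.

8.580 in/day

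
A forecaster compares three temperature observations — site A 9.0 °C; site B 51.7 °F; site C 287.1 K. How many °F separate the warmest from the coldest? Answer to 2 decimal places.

site B: 51.7 °F = 10.944 °C.
site C: 287.1 K = 13.950 °C.
Spread: 13.950 − 9.000 = 4.950 °C = 8.91 °F.

8.91 °F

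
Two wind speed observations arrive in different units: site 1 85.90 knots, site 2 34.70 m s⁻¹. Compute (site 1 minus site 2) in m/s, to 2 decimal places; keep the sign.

9.49 m/s

site 1: 85.90 kt = 44.1908 m/s.
Difference: 44.1908 − 34.7000 = 9.49 m/s.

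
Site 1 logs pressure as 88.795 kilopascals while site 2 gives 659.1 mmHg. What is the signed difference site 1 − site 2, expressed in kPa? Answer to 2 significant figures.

site 2: 659.1 mmHg = 87.8728 kPa.
Difference: 88.7950 − 87.8728 = 0.92 kPa.

0.92 kPa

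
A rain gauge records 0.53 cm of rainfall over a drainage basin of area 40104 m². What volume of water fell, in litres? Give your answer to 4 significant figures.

Depth: 0.53 cm × 10 = 5.3 mm.
1 mm over 1 m² is 1 L, so volume = 5.3 × 40104 = 212551.2 L ≈ 212600 L.

212600 litres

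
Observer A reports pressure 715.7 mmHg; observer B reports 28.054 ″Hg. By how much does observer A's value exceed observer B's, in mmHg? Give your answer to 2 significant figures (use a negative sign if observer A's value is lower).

observer B: 28.054 inHg = 712.572 mmHg.
Difference: 715.700 − 712.572 = 3.1 mmHg.

3.1 mmHg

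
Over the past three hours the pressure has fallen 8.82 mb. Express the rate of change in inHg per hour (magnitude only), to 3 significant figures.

0.0868 inHg per hour

8.82 mb / 3 h × 0.02953 inHg/mb = 0.0868 inHg/h.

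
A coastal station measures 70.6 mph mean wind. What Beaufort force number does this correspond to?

70.6 mph = 31.6 m/s, which is Beaufort 11 (violent storm, 28.5–32.6 m/s).

Beaufort force 11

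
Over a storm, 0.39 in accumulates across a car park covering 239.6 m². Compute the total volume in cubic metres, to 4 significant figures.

2.373 cubic metres

Depth: 0.39 in × 25.4 = 9.906 mm.
1 mm over 1 m² is 1 L, so volume = 9.906 × 239.6 = 2373.4776 L = 2.373 m³.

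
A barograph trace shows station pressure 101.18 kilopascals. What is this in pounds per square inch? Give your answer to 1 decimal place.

14.7 psi

1 kPa = 0.145038 psi, so 101.18 × 0.145038 = 14.7 psi.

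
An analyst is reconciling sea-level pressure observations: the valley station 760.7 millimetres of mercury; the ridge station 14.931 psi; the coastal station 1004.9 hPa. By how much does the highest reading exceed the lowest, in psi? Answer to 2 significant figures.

0.36 psi

the valley station: 760.7 mmHg = 14.7095 psi.
the coastal station: 1004.9 hPa = 14.5748 psi.
Spread: 14.9310 − 14.5748 = 0.36 psi.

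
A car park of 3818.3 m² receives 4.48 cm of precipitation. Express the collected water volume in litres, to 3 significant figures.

Depth: 4.48 cm × 10 = 44.8 mm.
1 mm over 1 m² is 1 L, so volume = 44.8 × 3818.3 = 171059.84 L ≈ 171000 L.

171000 litres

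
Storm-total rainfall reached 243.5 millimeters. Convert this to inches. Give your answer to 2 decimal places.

9.59 in

1 mm = 0.0393701 in, so 243.5 × 0.0393701 = 9.59 in.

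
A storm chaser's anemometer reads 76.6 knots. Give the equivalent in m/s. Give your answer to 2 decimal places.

39.41 m/s

1 kt = 0.514444 m/s, so 76.6 × 0.514444 = 39.41 m/s.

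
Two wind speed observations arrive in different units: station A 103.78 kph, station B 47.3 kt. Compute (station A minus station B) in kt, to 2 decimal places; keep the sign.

8.74 kt

station A: 103.78 km/h = 56.0367 kt.
Difference: 56.0367 − 47.3000 = 8.74 kt.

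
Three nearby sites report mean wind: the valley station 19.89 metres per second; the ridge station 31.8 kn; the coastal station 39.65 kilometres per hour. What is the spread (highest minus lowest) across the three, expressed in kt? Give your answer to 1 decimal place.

the valley station: 19.89 m/s = 38.663 kt.
the coastal station: 39.65 km/h = 21.409 kt.
Spread: 38.663 − 21.409 = 17.3 kt.

17.3 kt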